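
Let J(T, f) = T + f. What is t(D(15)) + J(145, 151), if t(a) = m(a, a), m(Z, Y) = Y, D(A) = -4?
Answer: 292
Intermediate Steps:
t(a) = a
t(D(15)) + J(145, 151) = -4 + (145 + 151) = -4 + 296 = 292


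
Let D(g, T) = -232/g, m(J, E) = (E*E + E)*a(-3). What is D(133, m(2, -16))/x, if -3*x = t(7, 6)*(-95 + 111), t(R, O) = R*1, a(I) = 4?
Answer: 87/1862 ≈ 0.046724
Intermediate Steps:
m(J, E) = 4*E + 4*E² (m(J, E) = (E*E + E)*4 = (E² + E)*4 = (E + E²)*4 = 4*E + 4*E²)
t(R, O) = R
x = -112/3 (x = -7*(-95 + 111)/3 = -7*16/3 = -⅓*112 = -112/3 ≈ -37.333)
D(133, m(2, -16))/x = (-232/133)/(-112/3) = -232*1/133*(-3/112) = -232/133*(-3/112) = 87/1862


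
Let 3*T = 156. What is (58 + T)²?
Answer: 12100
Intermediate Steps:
T = 52 (T = (⅓)*156 = 52)
(58 + T)² = (58 + 52)² = 110² = 12100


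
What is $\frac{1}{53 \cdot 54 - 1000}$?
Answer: $\frac{1}{1862} \approx 0.00053706$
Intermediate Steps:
$\frac{1}{53 \cdot 54 - 1000} = \frac{1}{2862 - 1000} = \frac{1}{1862}$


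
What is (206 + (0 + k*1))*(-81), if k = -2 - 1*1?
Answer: -16443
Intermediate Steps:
k = -3 (k = -2 - 1 = -3)
(206 + (0 + k*1))*(-81) = (206 + (0 - 3*1))*(-81) = (206 + (0 - 3))*(-81) = (206 - 3)*(-81) = 203*(-81) = -16443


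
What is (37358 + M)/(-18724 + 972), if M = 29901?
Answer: -67259/17752 ≈ -3.7888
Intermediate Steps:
(37358 + M)/(-18724 + 972) = (37358 + 29901)/(-18724 + 972) = 67259/(-17752) = 67259*(-1/17752) = -67259/17752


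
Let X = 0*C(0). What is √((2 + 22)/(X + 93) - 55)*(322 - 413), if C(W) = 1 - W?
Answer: -91*I*√52607/31 ≈ -673.29*I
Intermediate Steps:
X = 0 (X = 0*(1 - 1*0) = 0*(1 + 0) = 0*1 = 0)
√((2 + 22)/(X + 93) - 55)*(322 - 413) = √((2 + 22)/(0 + 93) - 55)*(322 - 413) = √(24/93 - 55)*(-91) = √(24*(1/93) - 55)*(-91) = √(8/31 - 55)*(-91) = √(-1697/31)*(-91) = (I*√52607/31)*(-91) = -91*I*√52607/31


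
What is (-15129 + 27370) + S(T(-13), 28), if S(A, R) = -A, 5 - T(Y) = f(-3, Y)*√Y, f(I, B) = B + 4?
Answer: 12236 - 9*I*√13 ≈ 12236.0 - 32.45*I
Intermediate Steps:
f(I, B) = 4 + B
T(Y) = 5 - √Y*(4 + Y) (T(Y) = 5 - (4 + Y)*√Y = 5 - √Y*(4 + Y))
(-15129 + 27370) + S(T(-13), 28) = (-15129 + 27370) - (5 - √(-13)*(4 - 13)) = 12241 - (5 - 1*I*√13*(-9)) = 12241 - (5 + 9*I*√13) = 12241 + (-5 - 9*I*√13) = 12236 - 9*I*√13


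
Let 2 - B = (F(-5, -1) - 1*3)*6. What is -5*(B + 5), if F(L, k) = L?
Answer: -275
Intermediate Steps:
B = 50 (B = 2 - (-5 - 1*3)*6 = 2 - (-5 - 3)*6 = 2 - (-8)*6 = 2 - 1*(-48) = 2 + 48 = 50)
-5*(B + 5) = -5*(50 + 5) = -5*55 = -275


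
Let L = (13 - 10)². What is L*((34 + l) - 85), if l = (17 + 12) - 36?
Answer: -522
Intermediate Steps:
l = -7 (l = 29 - 36 = -7)
L = 9 (L = 3² = 9)
L*((34 + l) - 85) = 9*((34 - 7) - 85) = 9*(27 - 85) = 9*(-58) = -522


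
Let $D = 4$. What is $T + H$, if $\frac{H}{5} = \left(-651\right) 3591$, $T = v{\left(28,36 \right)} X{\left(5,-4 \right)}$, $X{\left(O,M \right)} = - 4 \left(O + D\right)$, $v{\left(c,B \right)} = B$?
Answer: $-11690001$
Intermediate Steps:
$X{\left(O,M \right)} = -16 - 4 O$ ($X{\left(O,M \right)} = - 4 \left(O + 4\right) = - 4 \left(4 + O\right) = -16 - 4 O$)
$T = -1296$ ($T = 36 \left(-16 - 20\right) = 36 \left(-36\right) = -1296$)
$H = -11688705$ ($H = 5 \left(\left(-651\right) 3591\right) = 5 \left(-2337741\right) = -11688705$)
$T + H = -1296 - 11688705 = -11690001$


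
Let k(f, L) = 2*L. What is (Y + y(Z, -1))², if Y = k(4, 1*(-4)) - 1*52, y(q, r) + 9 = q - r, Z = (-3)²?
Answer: 3481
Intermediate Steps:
Z = 9
y(q, r) = -9 + q - r (y(q, r) = -9 + (q - r) = -9 + q - r)
Y = -60 (Y = 2*(1*(-4)) - 1*52 = 2*(-4) - 52 = -8 - 52 = -60)
(Y + y(Z, -1))² = (-60 + (-9 + 9 - 1*(-1)))² = (-60 + (-9 + 9 + 1))² = (-60 + 1)² = (-59)² = 3481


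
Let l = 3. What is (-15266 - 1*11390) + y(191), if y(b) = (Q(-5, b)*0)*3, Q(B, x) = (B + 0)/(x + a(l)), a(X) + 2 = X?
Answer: -26656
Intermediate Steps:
a(X) = -2 + X
Q(B, x) = B/(1 + x) (Q(B, x) = (B + 0)/(x + (-2 + 3)) = B/(x + 1) = B/(1 + x))
y(b) = 0 (y(b) = (-5/(1 + b)*0)*3 = 0*3 = 0)
(-15266 - 1*11390) + y(191) = (-15266 - 1*11390) + 0 = (-15266 - 11390) + 0 = -26656 + 0 = -26656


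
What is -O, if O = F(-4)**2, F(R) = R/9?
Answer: -16/81 ≈ -0.19753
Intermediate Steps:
F(R) = R/9 (F(R) = R*(1/9) = R/9)
O = 16/81 (O = ((1/9)*(-4))**2 = (-4/9)**2 = 16/81 ≈ 0.19753)
-O = -1*16/81 = -16/81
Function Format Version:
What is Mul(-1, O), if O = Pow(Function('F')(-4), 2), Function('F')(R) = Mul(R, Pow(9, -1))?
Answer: Rational(-16, 81) ≈ -0.19753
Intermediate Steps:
Function('F')(R) = Mul(Rational(1, 9), R) (Function('F')(R) = Mul(R, Rational(1, 9)) = Mul(Rational(1, 9), R))
O = Rational(16, 81) (O = Pow(Mul(Rational(1, 9), -4), 2) = Pow(Rational(-4, 9), 2) = Rational(16, 81) ≈ 0.19753)
Mul(-1, O) = Mul(-1, Rational(16, 81)) = Rational(-16, 81)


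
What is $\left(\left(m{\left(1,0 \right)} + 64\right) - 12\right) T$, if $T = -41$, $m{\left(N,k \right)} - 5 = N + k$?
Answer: $-2378$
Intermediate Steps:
$m{\left(N,k \right)} = 5 + N + k$ ($m{\left(N,k \right)} = 5 + \left(N + k\right) = 5 + N + k$)
$\left(\left(m{\left(1,0 \right)} + 64\right) - 12\right) T = \left(\left(\left(5 + 1 + 0\right) + 64\right) - 12\right) \left(-41\right) = \left(\left(6 + 64\right) - 12\right) \left(-41\right) = \left(70 - 12\right) \left(-41\right) = 58 \left(-41\right) = -2378$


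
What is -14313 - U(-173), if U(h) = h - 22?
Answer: -14118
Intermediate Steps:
U(h) = -22 + h
-14313 - U(-173) = -14313 - (-22 - 173) = -14313 - 1*(-195) = -14313 + 195 = -14118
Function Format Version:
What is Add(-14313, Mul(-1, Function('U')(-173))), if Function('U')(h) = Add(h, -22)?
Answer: -14118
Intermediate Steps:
Function('U')(h) = Add(-22, h)
Add(-14313, Mul(-1, Function('U')(-173))) = Add(-14313, Mul(-1, Add(-22, -173))) = Add(-14313, Mul(-1, -195)) = Add(-14313, 195) = -14118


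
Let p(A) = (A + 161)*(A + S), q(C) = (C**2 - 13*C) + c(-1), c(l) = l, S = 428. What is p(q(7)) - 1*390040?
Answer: -344610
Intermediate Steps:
q(C) = -1 + C**2 - 13*C (q(C) = (C**2 - 13*C) - 1 = -1 + C**2 - 13*C)
p(A) = (161 + A)*(428 + A) (p(A) = (A + 161)*(A + 428) = (161 + A)*(428 + A))
p(q(7)) - 1*390040 = (68908 + (-1 + 7**2 - 13*7)**2 + 589*(-1 + 7**2 - 13*7)) - 1*390040 = (68908 + (-1 + 49 - 91)**2 + 589*(-1 + 49 - 91)) - 390040 = (68908 + (-43)**2 + 589*(-43)) - 390040 = (68908 + 1849 - 25327) - 390040 = 45430 - 390040 = -344610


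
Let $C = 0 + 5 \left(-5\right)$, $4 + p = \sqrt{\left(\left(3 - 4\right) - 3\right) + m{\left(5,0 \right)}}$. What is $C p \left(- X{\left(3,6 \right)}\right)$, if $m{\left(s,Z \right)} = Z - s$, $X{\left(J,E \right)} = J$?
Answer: $-300 + 225 i \approx -300.0 + 225.0 i$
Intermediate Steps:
$p = -4 + 3 i$ ($p = -4 + \sqrt{\left(\left(3 - 4\right) - 3\right) + \left(0 - 5\right)} = -4 + \sqrt{\left(-1 - 3\right) + \left(0 - 5\right)} = -4 + \sqrt{-4 - 5} = -4 + \sqrt{-9} = -4 + 3 i \approx -4.0 + 3.0 i$)
$C = -25$ ($C = 0 - 25 = -25$)
$C p \left(- X{\left(3,6 \right)}\right) = - 25 \left(-4 + 3 i\right) \left(\left(-1\right) 3\right) = \left(100 - 75 i\right) \left(-3\right) = -300 + 225 i$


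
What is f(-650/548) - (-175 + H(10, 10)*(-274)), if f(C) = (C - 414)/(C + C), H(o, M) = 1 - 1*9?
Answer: -1197289/650 ≈ -1842.0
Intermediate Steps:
H(o, M) = -8 (H(o, M) = 1 - 9 = -8)
f(C) = (-414 + C)/(2*C) (f(C) = (-414 + C)/((2*C)) = (-414 + C)*(1/(2*C)) = (-414 + C)/(2*C))
f(-650/548) - (-175 + H(10, 10)*(-274)) = (-414 - 650/548)/(2*((-650/548))) - (-175 - 8*(-274)) = (-414 - 650*1/548)/(2*((-650*1/548))) - (-175 + 2192) = (-414 - 325/274)/(2*(-325/274)) - 1*2017 = (½)*(-274/325)*(-113761/274) - 2017 = 113761/650 - 2017 = -1197289/650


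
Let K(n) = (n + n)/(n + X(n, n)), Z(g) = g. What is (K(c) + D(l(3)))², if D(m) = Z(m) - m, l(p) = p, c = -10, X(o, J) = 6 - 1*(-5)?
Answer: 400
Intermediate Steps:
X(o, J) = 11 (X(o, J) = 6 + 5 = 11)
D(m) = 0 (D(m) = m - m = 0)
K(n) = 2*n/(11 + n) (K(n) = (n + n)/(n + 11) = (2*n)/(11 + n) = 2*n/(11 + n))
(K(c) + D(l(3)))² = (2*(-10)/(11 - 10) + 0)² = (2*(-10)/1 + 0)² = (2*(-10)*1 + 0)² = (-20 + 0)² = (-20)² = 400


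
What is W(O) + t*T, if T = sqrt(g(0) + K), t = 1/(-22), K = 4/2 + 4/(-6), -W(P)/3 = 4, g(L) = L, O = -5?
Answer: -12 - sqrt(3)/33 ≈ -12.052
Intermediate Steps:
W(P) = -12 (W(P) = -3*4 = -12)
K = 4/3 (K = 4*(1/2) + 4*(-1/6) = 2 - 2/3 = 4/3 ≈ 1.3333)
t = -1/22 ≈ -0.045455
T = 2*sqrt(3)/3 (T = sqrt(0 + 4/3) = sqrt(4/3) = 2*sqrt(3)/3 ≈ 1.1547)
W(O) + t*T = -12 - sqrt(3)/33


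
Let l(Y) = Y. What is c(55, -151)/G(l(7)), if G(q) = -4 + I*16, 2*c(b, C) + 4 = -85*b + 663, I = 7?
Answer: -502/27 ≈ -18.593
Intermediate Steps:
c(b, C) = 659/2 - 85*b/2 (c(b, C) = -2 + (-85*b + 663)/2 = -2 + (663 - 85*b)/2 = -2 + (663/2 - 85*b/2) = 659/2 - 85*b/2)
G(q) = 108 (G(q) = -4 + 7*16 = -4 + 112 = 108)
c(55, -151)/G(l(7)) = (659/2 - 85/2*55)/108 = (659/2 - 4675/2)*(1/108) = -2008*1/108 = -502/27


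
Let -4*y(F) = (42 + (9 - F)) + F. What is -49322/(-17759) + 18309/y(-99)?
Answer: -3636086/2537 ≈ -1433.2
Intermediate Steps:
y(F) = -51/4 (y(F) = -((42 + (9 - F)) + F)/4 = -((51 - F) + F)/4 = -¼*51 = -51/4)
-49322/(-17759) + 18309/y(-99) = -49322/(-17759) + 18309/(-51/4) = -49322*(-1/17759) + 18309*(-4/51) = 7046/2537 - 1436 = -3636086/2537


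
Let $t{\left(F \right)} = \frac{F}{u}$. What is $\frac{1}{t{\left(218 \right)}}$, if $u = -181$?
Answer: $- \frac{181}{218} \approx -0.83028$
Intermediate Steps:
$t{\left(F \right)} = - \frac{F}{181}$ ($t{\left(F \right)} = \frac{F}{-181} = F \left(- \frac{1}{181}\right) = - \frac{F}{181}$)
$\frac{1}{t{\left(218 \right)}} = \frac{1}{\left(- \frac{1}{181}\right) 218} = \frac{1}{- \frac{218}{181}} = - \frac{181}{218}$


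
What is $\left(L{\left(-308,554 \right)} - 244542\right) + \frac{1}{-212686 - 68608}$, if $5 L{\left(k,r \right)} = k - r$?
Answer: $- \frac{344183462173}{1406470} \approx -2.4471 \cdot 10^{5}$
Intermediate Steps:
$L{\left(k,r \right)} = - \frac{r}{5} + \frac{k}{5}$ ($L{\left(k,r \right)} = \frac{k - r}{5} = - \frac{r}{5} + \frac{k}{5}$)
$\left(L{\left(-308,554 \right)} - 244542\right) + \frac{1}{-212686 - 68608} = \left(\left(\left(- \frac{1}{5}\right) 554 + \frac{1}{5} \left(-308\right)\right) - 244542\right) + \frac{1}{-212686 - 68608} = \left(\left(- \frac{554}{5} - \frac{308}{5}\right) - 244542\right) + \frac{1}{-281294} = \left(- \frac{862}{5} - 244542\right) - \frac{1}{281294} = - \frac{1223572}{5} - \frac{1}{281294} = - \frac{344183462173}{1406470}$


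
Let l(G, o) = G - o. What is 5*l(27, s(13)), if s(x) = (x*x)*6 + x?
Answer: -5000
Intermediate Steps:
s(x) = x + 6*x² (s(x) = x²*6 + x = 6*x² + x = x + 6*x²)
5*l(27, s(13)) = 5*(27 - 13*(1 + 6*13)) = 5*(27 - 13*(1 + 78)) = 5*(27 - 13*79) = 5*(27 - 1*1027) = 5*(27 - 1027) = 5*(-1000) = -5000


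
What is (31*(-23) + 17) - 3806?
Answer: -4502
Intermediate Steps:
(31*(-23) + 17) - 3806 = (-713 + 17) - 3806 = -696 - 3806 = -4502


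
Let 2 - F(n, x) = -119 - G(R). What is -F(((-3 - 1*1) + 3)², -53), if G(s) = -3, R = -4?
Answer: -118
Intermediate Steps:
F(n, x) = 118 (F(n, x) = 2 - (-119 - 1*(-3)) = 2 - (-119 + 3) = 2 - 1*(-116) = 2 + 116 = 118)
-F(((-3 - 1*1) + 3)², -53) = -1*118 = -118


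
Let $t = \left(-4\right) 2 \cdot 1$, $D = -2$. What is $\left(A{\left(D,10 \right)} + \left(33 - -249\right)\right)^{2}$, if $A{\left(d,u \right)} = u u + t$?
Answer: $139876$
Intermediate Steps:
$t = -8$ ($t = \left(-8\right) 1 = -8$)
$A{\left(d,u \right)} = -8 + u^{2}$ ($A{\left(d,u \right)} = u u - 8 = u^{2} - 8 = -8 + u^{2}$)
$\left(A{\left(D,10 \right)} + \left(33 - -249\right)\right)^{2} = \left(\left(-8 + 10^{2}\right) + \left(33 - -249\right)\right)^{2} = \left(\left(-8 + 100\right) + \left(33 + 249\right)\right)^{2} = \left(92 + 282\right)^{2} = 374^{2} = 139876$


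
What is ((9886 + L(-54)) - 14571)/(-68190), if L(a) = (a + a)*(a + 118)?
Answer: 11597/68190 ≈ 0.17007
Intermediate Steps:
L(a) = 2*a*(118 + a) (L(a) = (2*a)*(118 + a) = 2*a*(118 + a))
((9886 + L(-54)) - 14571)/(-68190) = ((9886 + 2*(-54)*(118 - 54)) - 14571)/(-68190) = ((9886 + 2*(-54)*64) - 14571)*(-1/68190) = ((9886 - 6912) - 14571)*(-1/68190) = (2974 - 14571)*(-1/68190) = -11597*(-1/68190) = 11597/68190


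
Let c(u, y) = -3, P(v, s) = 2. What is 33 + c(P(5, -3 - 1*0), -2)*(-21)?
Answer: 96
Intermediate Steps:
33 + c(P(5, -3 - 1*0), -2)*(-21) = 33 - 3*(-21) = 33 + 63 = 96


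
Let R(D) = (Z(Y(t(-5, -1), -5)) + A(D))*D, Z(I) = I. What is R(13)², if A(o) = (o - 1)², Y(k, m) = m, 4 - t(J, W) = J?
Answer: 3265249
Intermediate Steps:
t(J, W) = 4 - J
A(o) = (-1 + o)²
R(D) = D*(-5 + (-1 + D)²) (R(D) = (-5 + (-1 + D)²)*D = D*(-5 + (-1 + D)²))
R(13)² = (13*(-5 + (-1 + 13)²))² = (13*(-5 + 12²))² = (13*(-5 + 144))² = (13*139)² = 1807² = 3265249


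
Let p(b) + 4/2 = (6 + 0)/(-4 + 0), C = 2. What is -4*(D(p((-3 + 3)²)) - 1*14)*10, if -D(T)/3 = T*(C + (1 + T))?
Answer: 770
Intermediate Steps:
p(b) = -7/2 (p(b) = -2 + (6 + 0)/(-4 + 0) = -2 + 6/(-4) = -2 + 6*(-¼) = -2 - 3/2 = -7/2)
D(T) = -3*T*(3 + T) (D(T) = -3*T*(2 + (1 + T)) = -3*T*(3 + T))
-4*(D(p((-3 + 3)²)) - 1*14)*10 = -4*(-3*(-7/2)*(3 - 7/2) - 1*14)*10 = -4*(-3*(-7/2)*(-½) - 14)*10 = -4*(-21/4 - 14)*10 = -4*(-77/4)*10 = 77*10 = 770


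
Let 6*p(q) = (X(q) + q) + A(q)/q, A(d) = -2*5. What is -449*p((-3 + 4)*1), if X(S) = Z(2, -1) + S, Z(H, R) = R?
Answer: 1347/2 ≈ 673.50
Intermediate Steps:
A(d) = -10
X(S) = -1 + S
p(q) = -⅙ - 5/(3*q) + q/3 (p(q) = (((-1 + q) + q) - 10/q)/6 = ((-1 + 2*q) - 10/q)/6 = (-1 - 10/q + 2*q)/6 = -⅙ - 5/(3*q) + q/3)
-449*p((-3 + 4)*1) = -449*(-10 + ((-3 + 4)*1)*(-1 + 2*((-3 + 4)*1)))/(6*((-3 + 4)*1)) = -449*(-10 + (1*1)*(-1 + 2*(1*1)))/(6*(1*1)) = -449*(-10 + 1*(-1 + 2*1))/(6*1) = -449*(-10 + 1*(-1 + 2))/6 = -449*(-10 + 1*1)/6 = -449*(-10 + 1)/6 = -449*(-9)/6 = -449*(-3/2) = 1347/2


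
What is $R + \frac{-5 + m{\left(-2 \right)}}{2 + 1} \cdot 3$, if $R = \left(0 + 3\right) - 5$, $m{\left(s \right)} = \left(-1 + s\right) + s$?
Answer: $-12$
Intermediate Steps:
$m{\left(s \right)} = -1 + 2 s$
$R = -2$ ($R = 3 - 5 = -2$)
$R + \frac{-5 + m{\left(-2 \right)}}{2 + 1} \cdot 3 = -2 + \frac{-5 + \left(-1 + 2 \left(-2\right)\right)}{2 + 1} \cdot 3 = -2 + \frac{-5 - 5}{3} \cdot 3 = -2 + \left(-5 - 5\right) \frac{1}{3} \cdot 3 = -2 + \left(-10\right) \frac{1}{3} \cdot 3 = -2 - 10 = -12$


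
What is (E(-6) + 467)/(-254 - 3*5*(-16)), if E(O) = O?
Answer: -461/14 ≈ -32.929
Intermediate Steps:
(E(-6) + 467)/(-254 - 3*5*(-16)) = (-6 + 467)/(-254 - 3*5*(-16)) = 461/(-254 - 15*(-16)) = 461/(-254 + 240) = 461/(-14) = 461*(-1/14) = -461/14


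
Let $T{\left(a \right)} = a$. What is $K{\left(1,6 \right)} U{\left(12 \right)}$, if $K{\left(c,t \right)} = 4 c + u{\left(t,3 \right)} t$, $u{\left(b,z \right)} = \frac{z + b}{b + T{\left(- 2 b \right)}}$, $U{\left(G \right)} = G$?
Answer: $-60$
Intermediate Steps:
$u{\left(b,z \right)} = - \frac{b + z}{b}$ ($u{\left(b,z \right)} = \frac{z + b}{b - 2 b} = \frac{b + z}{\left(-1\right) b} = \left(b + z\right) \left(- \frac{1}{b}\right) = - \frac{b + z}{b}$)
$K{\left(c,t \right)} = -3 - t + 4 c$ ($K{\left(c,t \right)} = 4 c + \frac{- t - 3}{t} t = 4 c + \frac{-3 - t}{t} t = 4 c - \left(3 + t\right) = -3 - t + 4 c$)
$K{\left(1,6 \right)} U{\left(12 \right)} = \left(-3 - 6 + 4 \cdot 1\right) 12 = \left(-3 - 6 + 4\right) 12 = \left(-5\right) 12 = -60$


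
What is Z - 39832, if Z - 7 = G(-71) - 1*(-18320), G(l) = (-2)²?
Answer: -21501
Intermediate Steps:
G(l) = 4
Z = 18331 (Z = 7 + (4 - 1*(-18320)) = 7 + (4 + 18320) = 7 + 18324 = 18331)
Z - 39832 = 18331 - 39832 = -21501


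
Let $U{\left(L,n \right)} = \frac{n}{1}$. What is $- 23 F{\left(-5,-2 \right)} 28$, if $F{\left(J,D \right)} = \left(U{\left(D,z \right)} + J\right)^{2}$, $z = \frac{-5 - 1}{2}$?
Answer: $-41216$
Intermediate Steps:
$z = -3$ ($z = \left(-6\right) \frac{1}{2} = -3$)
$U{\left(L,n \right)} = n$ ($U{\left(L,n \right)} = n 1 = n$)
$F{\left(J,D \right)} = \left(-3 + J\right)^{2}$
$- 23 F{\left(-5,-2 \right)} 28 = - 23 \left(-3 - 5\right)^{2} \cdot 28 = - 23 \left(-8\right)^{2} \cdot 28 = \left(-23\right) 64 \cdot 28 = \left(-1472\right) 28 = -41216$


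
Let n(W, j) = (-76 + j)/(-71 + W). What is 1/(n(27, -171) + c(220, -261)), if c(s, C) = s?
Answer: 44/9927 ≈ 0.0044324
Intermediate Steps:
n(W, j) = (-76 + j)/(-71 + W)
1/(n(27, -171) + c(220, -261)) = 1/((-76 - 171)/(-71 + 27) + 220) = 1/(-247/(-44) + 220) = 1/(-1/44*(-247) + 220) = 1/(247/44 + 220) = 1/(9927/44) = 44/9927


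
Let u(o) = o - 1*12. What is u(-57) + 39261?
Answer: 39192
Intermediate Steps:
u(o) = -12 + o (u(o) = o - 12 = -12 + o)
u(-57) + 39261 = (-12 - 57) + 39261 = -69 + 39261 = 39192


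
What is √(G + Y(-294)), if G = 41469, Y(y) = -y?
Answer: √41763 ≈ 204.36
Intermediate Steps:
√(G + Y(-294)) = √(41469 - 1*(-294)) = √(41469 + 294) = √41763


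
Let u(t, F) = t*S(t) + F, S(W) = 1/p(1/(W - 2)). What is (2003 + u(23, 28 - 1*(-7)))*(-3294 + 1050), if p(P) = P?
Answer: -5657124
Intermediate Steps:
S(W) = -2 + W (S(W) = 1/(1/(W - 2)) = 1/(1/(-2 + W)) = -2 + W)
u(t, F) = F + t*(-2 + t) (u(t, F) = t*(-2 + t) + F = F + t*(-2 + t))
(2003 + u(23, 28 - 1*(-7)))*(-3294 + 1050) = (2003 + ((28 - 1*(-7)) + 23*(-2 + 23)))*(-3294 + 1050) = (2003 + ((28 + 7) + 23*21))*(-2244) = (2003 + (35 + 483))*(-2244) = (2003 + 518)*(-2244) = 2521*(-2244) = -5657124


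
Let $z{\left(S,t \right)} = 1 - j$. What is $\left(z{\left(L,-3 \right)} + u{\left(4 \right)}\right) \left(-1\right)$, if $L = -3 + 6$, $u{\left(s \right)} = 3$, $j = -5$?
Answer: $-9$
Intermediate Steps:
$L = 3$
$z{\left(S,t \right)} = 6$ ($z{\left(S,t \right)} = 1 - -5 = 1 + 5 = 6$)
$\left(z{\left(L,-3 \right)} + u{\left(4 \right)}\right) \left(-1\right) = \left(6 + 3\right) \left(-1\right) = 9 \left(-1\right) = -9$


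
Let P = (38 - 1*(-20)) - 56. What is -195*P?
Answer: -390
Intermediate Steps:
P = 2 (P = (38 + 20) - 56 = 58 - 56 = 2)
-195*P = -195*2 = -390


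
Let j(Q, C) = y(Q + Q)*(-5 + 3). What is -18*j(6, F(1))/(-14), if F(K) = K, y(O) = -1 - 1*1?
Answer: 36/7 ≈ 5.1429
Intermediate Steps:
y(O) = -2 (y(O) = -1 - 1 = -2)
j(Q, C) = 4 (j(Q, C) = -2*(-5 + 3) = -2*(-2) = 4)
-18*j(6, F(1))/(-14) = -72/(-14) = -72*(-1)/14 = -18*(-2/7) = 36/7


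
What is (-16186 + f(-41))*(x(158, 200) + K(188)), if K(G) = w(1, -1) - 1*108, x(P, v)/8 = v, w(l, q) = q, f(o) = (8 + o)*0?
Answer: -24133326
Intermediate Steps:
f(o) = 0
x(P, v) = 8*v
K(G) = -109 (K(G) = -1 - 1*108 = -1 - 108 = -109)
(-16186 + f(-41))*(x(158, 200) + K(188)) = (-16186 + 0)*(8*200 - 109) = -16186*(1600 - 109) = -16186*1491 = -24133326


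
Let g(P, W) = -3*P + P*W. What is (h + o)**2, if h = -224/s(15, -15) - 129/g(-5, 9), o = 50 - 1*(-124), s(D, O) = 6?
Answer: 17884441/900 ≈ 19872.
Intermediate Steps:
o = 174 (o = 50 + 124 = 174)
h = -991/30 (h = -224/6 - 129*(-1/(5*(-3 + 9))) = -224*1/6 - 129/((-5*6)) = -112/3 - 129/(-30) = -112/3 - 129*(-1/30) = -112/3 + 43/10 = -991/30 ≈ -33.033)
(h + o)**2 = (-991/30 + 174)**2 = (4229/30)**2 = 17884441/900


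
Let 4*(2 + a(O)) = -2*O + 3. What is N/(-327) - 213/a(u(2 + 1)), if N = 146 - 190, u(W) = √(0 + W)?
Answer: 1393592/4251 - 1704*√3/13 ≈ 100.79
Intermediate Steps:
u(W) = √W
a(O) = -5/4 - O/2 (a(O) = -2 + (-2*O + 3)/4 = -2 + (3 - 2*O)/4 = -2 + (¾ - O/2) = -5/4 - O/2)
N = -44
N/(-327) - 213/a(u(2 + 1)) = -44/(-327) - 213/(-5/4 - √(2 + 1)/2) = -44*(-1/327) - 213/(-5/4 - √3/2) = 44/327 - 213/(-5/4 - √3/2)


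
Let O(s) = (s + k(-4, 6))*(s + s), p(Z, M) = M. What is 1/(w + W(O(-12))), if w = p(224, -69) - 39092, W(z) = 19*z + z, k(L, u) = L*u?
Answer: -1/21881 ≈ -4.5702e-5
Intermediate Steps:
O(s) = 2*s*(-24 + s) (O(s) = (s - 4*6)*(s + s) = (s - 24)*(2*s) = (-24 + s)*(2*s) = 2*s*(-24 + s))
W(z) = 20*z
w = -39161 (w = -69 - 39092 = -39161)
1/(w + W(O(-12))) = 1/(-39161 + 20*(2*(-12)*(-24 - 12))) = 1/(-39161 + 20*(2*(-12)*(-36))) = 1/(-39161 + 20*864) = 1/(-39161 + 17280) = 1/(-21881) = -1/21881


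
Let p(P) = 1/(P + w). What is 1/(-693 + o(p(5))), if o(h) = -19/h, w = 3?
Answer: -1/845 ≈ -0.0011834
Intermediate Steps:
p(P) = 1/(3 + P) (p(P) = 1/(P + 3) = 1/(3 + P))
1/(-693 + o(p(5))) = 1/(-693 - 19/(1/(3 + 5))) = 1/(-693 - 19/(1/8)) = 1/(-693 - 19/1/8) = 1/(-693 - 19*8) = 1/(-693 - 152) = 1/(-845) = -1/845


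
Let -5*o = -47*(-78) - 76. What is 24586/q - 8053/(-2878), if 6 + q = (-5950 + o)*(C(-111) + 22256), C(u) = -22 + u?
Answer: 593938479251/212275768630 ≈ 2.7980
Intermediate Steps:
o = -718 (o = -(-47*(-78) - 76)/5 = -(3666 - 76)/5 = -1/5*3590 = -718)
q = -147516170 (q = -6 + (-5950 - 718)*((-22 - 111) + 22256) = -6 - 6668*(-133 + 22256) = -6 - 6668*22123 = -6 - 147516164 = -147516170)
24586/q - 8053/(-2878) = 24586/(-147516170) - 8053/(-2878) = 24586*(-1/147516170) - 8053*(-1/2878) = -12293/73758085 + 8053/2878 = 593938479251/212275768630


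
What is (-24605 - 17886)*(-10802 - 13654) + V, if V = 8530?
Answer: 1039168426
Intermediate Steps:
(-24605 - 17886)*(-10802 - 13654) + V = (-24605 - 17886)*(-10802 - 13654) + 8530 = -42491*(-24456) + 8530 = 1039159896 + 8530 = 1039168426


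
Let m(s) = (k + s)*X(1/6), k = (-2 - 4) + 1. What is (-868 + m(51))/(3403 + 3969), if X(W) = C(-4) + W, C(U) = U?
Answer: -3133/22116 ≈ -0.14166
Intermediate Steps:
X(W) = -4 + W
k = -5 (k = -6 + 1 = -5)
m(s) = 115/6 - 23*s/6 (m(s) = (-5 + s)*(-4 + 1/6) = (-5 + s)*(-23/6) = 115/6 - 23*s/6)
(-868 + m(51))/(3403 + 3969) = (-868 + (115/6 - 23/6*51))/(3403 + 3969) = (-868 + (115/6 - 391/2))/7372 = (-868 - 529/3)*(1/7372) = -3133/3*1/7372 = -3133/22116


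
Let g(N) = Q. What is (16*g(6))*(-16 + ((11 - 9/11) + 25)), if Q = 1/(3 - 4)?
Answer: -3376/11 ≈ -306.91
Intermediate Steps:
Q = -1 (Q = 1/(-1) = -1)
g(N) = -1
(16*g(6))*(-16 + ((11 - 9/11) + 25)) = (16*(-1))*(-16 + ((11 - 9/11) + 25)) = -16*(-16 + ((11 - 9*1/11) + 25)) = -16*(-16 + ((11 - 9/11) + 25)) = -16*(-16 + (112/11 + 25)) = -16*(-16 + 387/11) = -16*211/11 = -3376/11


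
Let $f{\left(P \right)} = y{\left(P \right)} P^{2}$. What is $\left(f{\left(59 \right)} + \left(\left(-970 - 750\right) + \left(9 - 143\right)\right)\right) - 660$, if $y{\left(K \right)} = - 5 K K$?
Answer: $-60589319$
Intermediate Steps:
$y{\left(K \right)} = - 5 K^{2}$
$f{\left(P \right)} = - 5 P^{4}$ ($f{\left(P \right)} = - 5 P^{2} P^{2} = - 5 P^{4}$)
$\left(f{\left(59 \right)} + \left(\left(-970 - 750\right) + \left(9 - 143\right)\right)\right) - 660 = \left(- 5 \cdot 59^{4} + \left(\left(-970 - 750\right) + \left(9 - 143\right)\right)\right) - 660 = \left(\left(-5\right) 12117361 + \left(-1720 + \left(9 - 143\right)\right)\right) - 660 = \left(-60586805 - 1854\right) - 660 = -60588659 - 660 = -60589319$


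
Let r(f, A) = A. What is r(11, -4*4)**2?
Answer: 256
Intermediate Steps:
r(11, -4*4)**2 = (-4*4)**2 = (-16)**2 = 256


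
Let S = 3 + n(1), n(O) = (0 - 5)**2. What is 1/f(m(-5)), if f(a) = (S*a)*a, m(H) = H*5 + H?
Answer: 1/25200 ≈ 3.9683e-5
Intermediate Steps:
n(O) = 25 (n(O) = (-5)**2 = 25)
S = 28 (S = 3 + 25 = 28)
m(H) = 6*H (m(H) = 5*H + H = 6*H)
f(a) = 28*a**2 (f(a) = (28*a)*a = 28*a**2)
1/f(m(-5)) = 1/(28*(6*(-5))**2) = 1/(28*(-30)**2) = 1/(28*900) = 1/25200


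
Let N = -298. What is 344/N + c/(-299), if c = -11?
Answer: -49789/44551 ≈ -1.1176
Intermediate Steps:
344/N + c/(-299) = 344/(-298) - 11/(-299) = 344*(-1/298) - 11*(-1/299) = -172/149 + 11/299 = -49789/44551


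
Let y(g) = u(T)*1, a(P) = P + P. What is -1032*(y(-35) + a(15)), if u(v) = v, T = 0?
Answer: -30960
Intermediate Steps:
a(P) = 2*P
y(g) = 0 (y(g) = 0*1 = 0)
-1032*(y(-35) + a(15)) = -1032*(0 + 2*15) = -1032*(0 + 30) = -1032*30 = -30960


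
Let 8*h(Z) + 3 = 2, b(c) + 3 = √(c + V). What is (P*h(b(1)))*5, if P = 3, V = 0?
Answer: -15/8 ≈ -1.8750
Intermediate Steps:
b(c) = -3 + √c (b(c) = -3 + √(c + 0) = -3 + √c)
h(Z) = -⅛ (h(Z) = -3/8 + (⅛)*2 = -3/8 + ¼ = -⅛)
(P*h(b(1)))*5 = (3*(-⅛))*5 = -3/8*5 = -15/8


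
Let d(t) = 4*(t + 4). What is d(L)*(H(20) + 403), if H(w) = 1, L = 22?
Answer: 42016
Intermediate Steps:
d(t) = 16 + 4*t (d(t) = 4*(4 + t) = 16 + 4*t)
d(L)*(H(20) + 403) = (16 + 4*22)*(1 + 403) = (16 + 88)*404 = 104*404 = 42016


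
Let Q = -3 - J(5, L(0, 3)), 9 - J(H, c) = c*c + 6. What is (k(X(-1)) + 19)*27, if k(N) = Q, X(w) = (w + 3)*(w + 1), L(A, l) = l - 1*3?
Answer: 351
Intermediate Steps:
L(A, l) = -3 + l (L(A, l) = l - 3 = -3 + l)
X(w) = (1 + w)*(3 + w) (X(w) = (3 + w)*(1 + w) = (1 + w)*(3 + w))
J(H, c) = 3 - c² (J(H, c) = 9 - (c*c + 6) = 9 - (c² + 6) = 9 - (6 + c²) = 9 + (-6 - c²) = 3 - c²)
Q = -6 (Q = -3 - (3 - (-3 + 3)²) = -3 - (3 - 1*0²) = -3 - (3 - 1*0) = -3 - (3 + 0) = -3 - 1*3 = -3 - 3 = -6)
k(N) = -6
(k(X(-1)) + 19)*27 = (-6 + 19)*27 = 13*27 = 351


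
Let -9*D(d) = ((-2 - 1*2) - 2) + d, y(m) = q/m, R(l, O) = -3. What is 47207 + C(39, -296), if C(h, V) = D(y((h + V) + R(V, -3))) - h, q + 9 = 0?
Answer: 36791557/780 ≈ 47169.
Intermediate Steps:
q = -9 (q = -9 + 0 = -9)
y(m) = -9/m
D(d) = 2/3 - d/9 (D(d) = -(((-2 - 1*2) - 2) + d)/9 = -(((-2 - 2) - 2) + d)/9 = -((-4 - 2) + d)/9 = -(-6 + d)/9 = 2/3 - d/9)
C(h, V) = 2/3 + 1/(-3 + V + h) - h (C(h, V) = (2/3 - (-1)/((h + V) - 3)) - h = (2/3 - (-1)/((V + h) - 3)) - h = (2/3 - (-1)/(-3 + V + h)) - h = (2/3 + 1/(-3 + V + h)) - h = 2/3 + 1/(-3 + V + h) - h)
47207 + C(39, -296) = 47207 + (1 + (2 - 3*39)*(-3 - 296 + 39)/3)/(-3 - 296 + 39) = 47207 + (1 + (1/3)*(2 - 117)*(-260))/(-260) = 47207 - (1 + (1/3)*(-115)*(-260))/260 = 47207 - (1 + 29900/3)/260 = 47207 - 1/260*29903/3 = 47207 - 29903/780 = 36791557/780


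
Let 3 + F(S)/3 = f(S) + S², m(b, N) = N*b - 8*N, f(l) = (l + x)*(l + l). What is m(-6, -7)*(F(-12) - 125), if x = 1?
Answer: 106820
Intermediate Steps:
f(l) = 2*l*(1 + l) (f(l) = (l + 1)*(l + l) = (1 + l)*(2*l) = 2*l*(1 + l))
m(b, N) = -8*N + N*b
F(S) = -9 + 3*S² + 6*S*(1 + S) (F(S) = -9 + 3*(2*S*(1 + S) + S²) = -9 + 3*(S² + 2*S*(1 + S)) = -9 + (3*S² + 6*S*(1 + S)) = -9 + 3*S² + 6*S*(1 + S))
m(-6, -7)*(F(-12) - 125) = (-7*(-8 - 6))*((-9 + 6*(-12) + 9*(-12)²) - 125) = (-7*(-14))*((-9 - 72 + 9*144) - 125) = 98*((-9 - 72 + 1296) - 125) = 98*(1215 - 125) = 98*1090 = 106820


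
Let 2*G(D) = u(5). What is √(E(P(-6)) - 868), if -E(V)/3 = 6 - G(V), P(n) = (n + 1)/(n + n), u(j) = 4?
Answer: 4*I*√55 ≈ 29.665*I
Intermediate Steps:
G(D) = 2 (G(D) = (½)*4 = 2)
P(n) = (1 + n)/(2*n) (P(n) = (1 + n)/((2*n)) = (1 + n)*(1/(2*n)) = (1 + n)/(2*n))
E(V) = -12 (E(V) = -3*(6 - 1*2) = -3*(6 - 2) = -3*4 = -12)
√(E(P(-6)) - 868) = √(-12 - 868) = √(-880) = 4*I*√55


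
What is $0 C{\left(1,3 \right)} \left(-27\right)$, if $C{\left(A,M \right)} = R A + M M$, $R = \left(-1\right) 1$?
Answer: $0$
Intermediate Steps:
$R = -1$
$C{\left(A,M \right)} = M^{2} - A$ ($C{\left(A,M \right)} = - A + M M = - A + M^{2} = M^{2} - A$)
$0 C{\left(1,3 \right)} \left(-27\right) = 0 \left(3^{2} - 1\right) \left(-27\right) = 0 \left(9 - 1\right) \left(-27\right) = 0 \cdot 8 \left(-27\right) = 0 \left(-27\right) = 0$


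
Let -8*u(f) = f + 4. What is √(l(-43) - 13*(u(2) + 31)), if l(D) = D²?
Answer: 3*√647/2 ≈ 38.154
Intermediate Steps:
u(f) = -½ - f/8 (u(f) = -(f + 4)/8 = -(4 + f)/8 = -½ - f/8)
√(l(-43) - 13*(u(2) + 31)) = √((-43)² - 13*((-½ - ⅛*2) + 31)) = √(1849 - 13*((-½ - ¼) + 31)) = √(1849 - 13*(-¾ + 31)) = √(1849 - 13*121/4) = √(1849 - 1573/4) = √(5823/4) = 3*√647/2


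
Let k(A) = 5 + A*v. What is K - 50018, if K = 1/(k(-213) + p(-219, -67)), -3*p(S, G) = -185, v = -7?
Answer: -233734111/4673 ≈ -50018.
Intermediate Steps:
k(A) = 5 - 7*A (k(A) = 5 + A*(-7) = 5 - 7*A)
p(S, G) = 185/3 (p(S, G) = -⅓*(-185) = 185/3)
K = 3/4673 (K = 1/((5 - 7*(-213)) + 185/3) = 1/((5 + 1491) + 185/3) = 1/(1496 + 185/3) = 1/(4673/3) = 3/4673 ≈ 0.00064199)
K - 50018 = 3/4673 - 50018 = -233734111/4673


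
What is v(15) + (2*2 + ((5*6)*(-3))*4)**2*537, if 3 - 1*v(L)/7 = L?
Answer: 68057148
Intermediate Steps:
v(L) = 21 - 7*L
v(15) + (2*2 + ((5*6)*(-3))*4)**2*537 = (21 - 7*15) + (2*2 + ((5*6)*(-3))*4)**2*537 = (21 - 105) + (4 + (30*(-3))*4)**2*537 = -84 + (4 - 90*4)**2*537 = -84 + (4 - 360)**2*537 = -84 + (-356)**2*537 = -84 + 126736*537 = -84 + 68057232 = 68057148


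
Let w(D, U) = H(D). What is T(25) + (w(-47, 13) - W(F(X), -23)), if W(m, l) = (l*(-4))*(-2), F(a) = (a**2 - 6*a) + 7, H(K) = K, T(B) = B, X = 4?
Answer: 162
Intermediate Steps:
w(D, U) = D
F(a) = 7 + a**2 - 6*a
W(m, l) = 8*l (W(m, l) = -4*l*(-2) = 8*l)
T(25) + (w(-47, 13) - W(F(X), -23)) = 25 + (-47 - 8*(-23)) = 25 + (-47 - 1*(-184)) = 25 + (-47 + 184) = 25 + 137 = 162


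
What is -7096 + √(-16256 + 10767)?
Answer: -7096 + I*√5489 ≈ -7096.0 + 74.088*I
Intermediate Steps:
-7096 + √(-16256 + 10767) = -7096 + √(-5489) = -7096 + I*√5489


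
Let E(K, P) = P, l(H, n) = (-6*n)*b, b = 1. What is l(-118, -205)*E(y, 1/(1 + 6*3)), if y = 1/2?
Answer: 1230/19 ≈ 64.737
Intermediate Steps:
l(H, n) = -6*n (l(H, n) = -6*n*1 = -6*n)
y = 1/2 ≈ 0.50000
l(-118, -205)*E(y, 1/(1 + 6*3)) = (-6*(-205))/(1 + 6*3) = 1230/(1 + 18) = 1230/19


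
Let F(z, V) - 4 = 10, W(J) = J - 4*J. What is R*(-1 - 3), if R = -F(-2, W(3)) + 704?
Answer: -2760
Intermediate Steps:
W(J) = -3*J
F(z, V) = 14 (F(z, V) = 4 + 10 = 14)
R = 690 (R = -1*14 + 704 = -14 + 704 = 690)
R*(-1 - 3) = 690*(-1 - 3) = 690*(-4) = -2760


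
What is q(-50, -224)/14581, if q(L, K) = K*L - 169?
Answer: 11031/14581 ≈ 0.75653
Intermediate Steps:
q(L, K) = -169 + K*L
q(-50, -224)/14581 = (-169 - 224*(-50))/14581 = (-169 + 11200)*(1/14581) = 11031*(1/14581) = 11031/14581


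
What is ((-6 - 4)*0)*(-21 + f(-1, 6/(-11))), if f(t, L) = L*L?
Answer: 0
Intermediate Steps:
f(t, L) = L²
((-6 - 4)*0)*(-21 + f(-1, 6/(-11))) = ((-6 - 4)*0)*(-21 + (6/(-11))²) = (-10*0)*(-21 + (6*(-1/11))²) = 0*(-21 + (-6/11)²) = 0*(-21 + 36/121) = 0*(-2505/121) = 0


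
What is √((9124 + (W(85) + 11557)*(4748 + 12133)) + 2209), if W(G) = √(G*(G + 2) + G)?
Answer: √(195105050 + 33762*√1870) ≈ 14020.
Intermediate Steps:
W(G) = √(G + G*(2 + G)) (W(G) = √(G*(2 + G) + G) = √(G + G*(2 + G)))
√((9124 + (W(85) + 11557)*(4748 + 12133)) + 2209) = √((9124 + (√(85*(3 + 85)) + 11557)*(4748 + 12133)) + 2209) = √((9124 + (√(85*88) + 11557)*16881) + 2209) = √((9124 + (√7480 + 11557)*16881) + 2209) = √((9124 + (2*√1870 + 11557)*16881) + 2209) = √((9124 + (11557 + 2*√1870)*16881) + 2209) = √((9124 + (195093717 + 33762*√1870)) + 2209) = √((195102841 + 33762*√1870) + 2209) = √(195105050 + 33762*√1870)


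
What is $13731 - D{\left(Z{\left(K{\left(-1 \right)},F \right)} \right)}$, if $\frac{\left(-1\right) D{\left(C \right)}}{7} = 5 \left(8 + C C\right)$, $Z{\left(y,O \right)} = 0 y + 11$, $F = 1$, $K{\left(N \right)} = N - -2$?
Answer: $18246$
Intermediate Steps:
$K{\left(N \right)} = 2 + N$ ($K{\left(N \right)} = N + 2 = 2 + N$)
$Z{\left(y,O \right)} = 11$ ($Z{\left(y,O \right)} = 0 + 11 = 11$)
$D{\left(C \right)} = -280 - 35 C^{2}$ ($D{\left(C \right)} = - 7 \cdot 5 \left(8 + C C\right) = - 7 \cdot 5 \left(8 + C^{2}\right) = - 7 \left(40 + 5 C^{2}\right) = -280 - 35 C^{2}$)
$13731 - D{\left(Z{\left(K{\left(-1 \right)},F \right)} \right)} = 13731 - \left(-280 - 35 \cdot 11^{2}\right) = 13731 - \left(-280 - 4235\right) = 13731 - -4515 = 13731 + 4515 = 18246$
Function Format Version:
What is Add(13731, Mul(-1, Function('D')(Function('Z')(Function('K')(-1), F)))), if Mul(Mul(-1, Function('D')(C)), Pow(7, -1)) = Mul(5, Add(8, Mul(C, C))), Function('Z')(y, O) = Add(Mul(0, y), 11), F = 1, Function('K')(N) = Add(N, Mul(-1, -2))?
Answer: 18246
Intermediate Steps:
Function('K')(N) = Add(2, N) (Function('K')(N) = Add(N, 2) = Add(2, N))
Function('Z')(y, O) = 11 (Function('Z')(y, O) = Add(0, 11) = 11)
Function('D')(C) = Add(-280, Mul(-35, Pow(C, 2))) (Function('D')(C) = Mul(-7, Mul(5, Add(8, Mul(C, C)))) = Mul(-7, Mul(5, Add(8, Pow(C, 2)))) = Mul(-7, Add(40, Mul(5, Pow(C, 2)))) = Add(-280, Mul(-35, Pow(C, 2))))
Add(13731, Mul(-1, Function('D')(Function('Z')(Function('K')(-1), F)))) = Add(13731, Mul(-1, Add(-280, Mul(-35, Pow(11, 2))))) = Add(13731, Mul(-1, Add(-280, Mul(-35, 121)))) = Add(13731, Mul(-1, Add(-280, -4235))) = Add(13731, Mul(-1, -4515)) = Add(13731, 4515) = 18246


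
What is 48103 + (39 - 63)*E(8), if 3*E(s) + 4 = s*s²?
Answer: 44039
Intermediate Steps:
E(s) = -4/3 + s³/3 (E(s) = -4/3 + (s*s²)/3 = -4/3 + s³/3)
48103 + (39 - 63)*E(8) = 48103 + (39 - 63)*(-4/3 + (⅓)*8³) = 48103 - 24*(-4/3 + (⅓)*512) = 48103 - 24*(-4/3 + 512/3) = 48103 - 24*508/3 = 48103 - 4064 = 44039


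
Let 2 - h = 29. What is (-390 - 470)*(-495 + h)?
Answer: 448920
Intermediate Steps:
h = -27 (h = 2 - 1*29 = 2 - 29 = -27)
(-390 - 470)*(-495 + h) = (-390 - 470)*(-495 - 27) = -860*(-522) = 448920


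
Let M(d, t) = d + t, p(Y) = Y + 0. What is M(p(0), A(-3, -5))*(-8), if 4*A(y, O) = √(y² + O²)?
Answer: -2*√34 ≈ -11.662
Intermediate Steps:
A(y, O) = √(O² + y²)/4 (A(y, O) = √(y² + O²)/4 = √(O² + y²)/4)
p(Y) = Y
M(p(0), A(-3, -5))*(-8) = (0 + √((-5)² + (-3)²)/4)*(-8) = (0 + √(25 + 9)/4)*(-8) = (0 + √34/4)*(-8) = (√34/4)*(-8) = -2*√34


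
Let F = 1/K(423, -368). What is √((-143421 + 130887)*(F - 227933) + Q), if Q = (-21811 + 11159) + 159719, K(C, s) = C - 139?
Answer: 3*√6401086993498/142 ≈ 53452.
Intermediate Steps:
K(C, s) = -139 + C
F = 1/284 (F = 1/(-139 + 423) = 1/284 ≈ 0.0035211)
Q = 149067 (Q = -10652 + 159719 = 149067)
√((-143421 + 130887)*(F - 227933) + Q) = √((-143421 + 130887)*(1/284 - 227933) + 149067) = √(-12534*(-64732971/284) + 149067) = √(405681529257/142 + 149067) = √(405702696771/142) = 3*√6401086993498/142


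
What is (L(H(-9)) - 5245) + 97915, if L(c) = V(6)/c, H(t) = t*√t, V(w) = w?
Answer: 92670 + 2*I/9 ≈ 92670.0 + 0.22222*I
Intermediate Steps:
H(t) = t^(3/2)
L(c) = 6/c
(L(H(-9)) - 5245) + 97915 = (6/((-9)^(3/2)) - 5245) + 97915 = (6/((-27*I)) - 5245) + 97915 = (6*(I/27) - 5245) + 97915 = (2*I/9 - 5245) + 97915 = (-5245 + 2*I/9) + 97915 = 92670 + 2*I/9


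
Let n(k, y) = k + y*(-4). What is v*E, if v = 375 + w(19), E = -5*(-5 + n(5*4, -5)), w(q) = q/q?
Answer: -65800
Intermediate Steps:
w(q) = 1
n(k, y) = k - 4*y
E = -175 (E = -5*(-5 + (5*4 - 4*(-5))) = -5*(-5 + (20 + 20)) = -5*(-5 + 40) = -5*35 = -175)
v = 376 (v = 375 + 1 = 376)
v*E = 376*(-175) = -65800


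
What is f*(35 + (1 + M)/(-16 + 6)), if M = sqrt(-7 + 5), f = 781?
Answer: 272569/10 - 781*I*sqrt(2)/10 ≈ 27257.0 - 110.45*I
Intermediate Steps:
M = I*sqrt(2) (M = sqrt(-2) = I*sqrt(2) ≈ 1.4142*I)
f*(35 + (1 + M)/(-16 + 6)) = 781*(35 + (1 + I*sqrt(2))/(-16 + 6)) = 781*(35 + (1 + I*sqrt(2))/(-10)) = 781*(35 + (1 + I*sqrt(2))*(-1/10)) = 781*(35 + (-1/10 - I*sqrt(2)/10)) = 781*(349/10 - I*sqrt(2)/10) = 272569/10 - 781*I*sqrt(2)/10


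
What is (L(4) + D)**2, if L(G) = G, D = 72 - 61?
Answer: 225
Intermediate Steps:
D = 11
(L(4) + D)**2 = (4 + 11)**2 = 15**2 = 225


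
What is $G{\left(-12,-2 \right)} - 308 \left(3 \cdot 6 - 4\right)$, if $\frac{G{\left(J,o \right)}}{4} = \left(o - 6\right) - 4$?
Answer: $-4360$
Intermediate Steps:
$G{\left(J,o \right)} = -40 + 4 o$ ($G{\left(J,o \right)} = 4 \left(\left(o - 6\right) - 4\right) = 4 \left(\left(-6 + o\right) - 4\right) = 4 \left(-10 + o\right) = -40 + 4 o$)
$G{\left(-12,-2 \right)} - 308 \left(3 \cdot 6 - 4\right) = \left(-40 + 4 \left(-2\right)\right) - 308 \left(3 \cdot 6 - 4\right) = \left(-40 - 8\right) - 308 \left(18 - 4\right) = -48 - 4312 = -4360$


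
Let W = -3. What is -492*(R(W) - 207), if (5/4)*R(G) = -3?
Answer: 515124/5 ≈ 1.0302e+5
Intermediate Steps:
R(G) = -12/5 (R(G) = (⅘)*(-3) = -12/5)
-492*(R(W) - 207) = -492*(-12/5 - 207) = -492*(-1047/5) = 515124/5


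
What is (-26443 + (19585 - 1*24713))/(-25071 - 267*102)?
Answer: 31571/52305 ≈ 0.60359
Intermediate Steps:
(-26443 + (19585 - 1*24713))/(-25071 - 267*102) = (-26443 + (19585 - 24713))/(-25071 - 27234) = (-26443 - 5128)/(-52305) = -31571*(-1/52305) = 31571/52305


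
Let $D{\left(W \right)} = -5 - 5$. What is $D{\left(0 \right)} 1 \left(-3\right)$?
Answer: $30$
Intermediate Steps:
$D{\left(W \right)} = -10$ ($D{\left(W \right)} = -5 - 5 = -10$)
$D{\left(0 \right)} 1 \left(-3\right) = \left(-10\right) 1 \left(-3\right) = \left(-10\right) \left(-3\right) = 30$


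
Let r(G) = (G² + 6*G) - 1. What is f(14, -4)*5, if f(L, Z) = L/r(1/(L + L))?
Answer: -10976/123 ≈ -89.236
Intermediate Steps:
r(G) = -1 + G² + 6*G
f(L, Z) = L/(-1 + 3/L + 1/(4*L²)) (f(L, Z) = L/(-1 + (1/(L + L))² + 6/(L + L)) = L/(-1 + (1/(2*L))² + 6/((2*L))) = L/(-1 + (1/(2*L))² + 6*(1/(2*L))) = L/(-1 + 1/(4*L²) + 3/L) = L/(-1 + 3/L + 1/(4*L²)))
f(14, -4)*5 = (4*14³/(1 - 4*14² + 12*14))*5 = (4*2744/(1 - 4*196 + 168))*5 = (4*2744/(1 - 784 + 168))*5 = (4*2744/(-615))*5 = (4*2744*(-1/615))*5 = -10976/615*5 = -10976/123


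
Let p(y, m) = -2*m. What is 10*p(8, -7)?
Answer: 140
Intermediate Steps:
10*p(8, -7) = 10*(-2*(-7)) = 10*14 = 140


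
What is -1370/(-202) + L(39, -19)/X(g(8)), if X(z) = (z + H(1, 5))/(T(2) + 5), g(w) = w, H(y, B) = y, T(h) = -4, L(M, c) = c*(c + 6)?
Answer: 31112/909 ≈ 34.227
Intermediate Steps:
L(M, c) = c*(6 + c)
X(z) = 1 + z (X(z) = (z + 1)/(-4 + 5) = (1 + z)/1 = (1 + z)*1 = 1 + z)
-1370/(-202) + L(39, -19)/X(g(8)) = -1370/(-202) + (-19*(6 - 19))/(1 + 8) = -1370*(-1/202) - 19*(-13)/9 = 685/101 + 247*(⅑) = 685/101 + 247/9 = 31112/909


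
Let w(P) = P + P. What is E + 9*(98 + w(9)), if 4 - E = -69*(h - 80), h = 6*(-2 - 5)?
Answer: -7370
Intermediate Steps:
w(P) = 2*P
h = -42 (h = 6*(-7) = -42)
E = -8414 (E = 4 - (-69)*(-42 - 80) = 4 - (-69)*(-122) = 4 - 1*8418 = 4 - 8418 = -8414)
E + 9*(98 + w(9)) = -8414 + 9*(98 + 2*9) = -8414 + 9*(98 + 18) = -8414 + 9*116 = -8414 + 1044 = -7370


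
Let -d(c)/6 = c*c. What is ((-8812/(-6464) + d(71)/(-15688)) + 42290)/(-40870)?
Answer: -26805284963/25903209824 ≈ -1.0348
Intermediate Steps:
d(c) = -6*c² (d(c) = -6*c*c = -6*c²)
((-8812/(-6464) + d(71)/(-15688)) + 42290)/(-40870) = ((-8812/(-6464) - 6*71²/(-15688)) + 42290)/(-40870) = ((-8812*(-1/6464) - 6*5041*(-1/15688)) + 42290)*(-1/40870) = ((2203/1616 - 30246*(-1/15688)) + 42290)*(-1/40870) = ((2203/1616 + 15123/7844) + 42290)*(-1/40870) = (10429775/3168976 + 42290)*(-1/40870) = (134026424815/3168976)*(-1/40870) = -26805284963/25903209824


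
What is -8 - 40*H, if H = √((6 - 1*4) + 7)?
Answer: -128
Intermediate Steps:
H = 3 (H = √((6 - 4) + 7) = √(2 + 7) = √9 = 3)
-8 - 40*H = -8 - 40*3 = -8 - 120 = -128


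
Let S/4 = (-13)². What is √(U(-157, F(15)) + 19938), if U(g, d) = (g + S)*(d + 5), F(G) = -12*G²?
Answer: I*√1378767 ≈ 1174.2*I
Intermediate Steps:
S = 676 (S = 4*(-13)² = 4*169 = 676)
U(g, d) = (5 + d)*(676 + g) (U(g, d) = (g + 676)*(d + 5) = (676 + g)*(5 + d) = (5 + d)*(676 + g))
√(U(-157, F(15)) + 19938) = √((3380 + 5*(-157) + 676*(-12*15²) - 12*15²*(-157)) + 19938) = √((3380 - 785 + 676*(-12*225) - 12*225*(-157)) + 19938) = √((3380 - 785 + 676*(-2700) - 2700*(-157)) + 19938) = √((3380 - 785 - 1825200 + 423900) + 19938) = √(-1398705 + 19938) = √(-1378767) = I*√1378767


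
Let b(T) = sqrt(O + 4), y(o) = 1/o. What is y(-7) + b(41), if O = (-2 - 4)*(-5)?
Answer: -1/7 + sqrt(34) ≈ 5.6881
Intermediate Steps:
O = 30 (O = -6*(-5) = 30)
b(T) = sqrt(34) (b(T) = sqrt(30 + 4) = sqrt(34))
y(-7) + b(41) = 1/(-7) + sqrt(34) = -1/7 + sqrt(34)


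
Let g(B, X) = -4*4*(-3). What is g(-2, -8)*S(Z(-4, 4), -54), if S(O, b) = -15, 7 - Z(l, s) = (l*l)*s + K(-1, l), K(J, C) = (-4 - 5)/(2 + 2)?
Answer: -720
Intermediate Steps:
K(J, C) = -9/4
g(B, X) = 48 (g(B, X) = -16*(-3) = 48)
Z(l, s) = 37/4 - s*l² (Z(l, s) = 7 - ((l*l)*s - 9/4) = 7 - (l²*s - 9/4) = 7 - (s*l² - 9/4) = 7 - (-9/4 + s*l²) = 7 + (9/4 - s*l²) = 37/4 - s*l²)
g(-2, -8)*S(Z(-4, 4), -54) = 48*(-15) = -720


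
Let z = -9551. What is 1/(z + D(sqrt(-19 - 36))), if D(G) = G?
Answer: -9551/91221656 - I*sqrt(55)/91221656 ≈ -0.0001047 - 8.1299e-8*I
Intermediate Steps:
1/(z + D(sqrt(-19 - 36))) = 1/(-9551 + sqrt(-19 - 36)) = 1/(-9551 + sqrt(-55)) = 1/(-9551 + I*sqrt(55))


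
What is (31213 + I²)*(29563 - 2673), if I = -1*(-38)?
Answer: 878146730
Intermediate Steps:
I = 38
(31213 + I²)*(29563 - 2673) = (31213 + 38²)*(29563 - 2673) = (31213 + 1444)*26890 = 32657*26890 = 878146730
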